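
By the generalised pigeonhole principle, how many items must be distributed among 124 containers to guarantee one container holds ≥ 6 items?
n = (6 − 1)·124 + 1 = 621

By the generalised pigeonhole principle, to guarantee some box contains ≥ r objects we need more than (r − 1) · k objects total. Threshold: n = (r − 1) · k + 1. With r = 6 and k = 124: n = 5 · 124 + 1 = 620 + 1 = 621. For n = 620 = 5 · 124, we can put exactly 5 objects in every box, avoiding 6 in any single one — so 621 is tight.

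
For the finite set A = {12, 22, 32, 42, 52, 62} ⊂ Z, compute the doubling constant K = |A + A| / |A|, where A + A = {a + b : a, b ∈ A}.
K = |A + A| / |A| = 11/6

Enumerate A + A = {a + b : a, b ∈ A}. With |A| = 6, there are |A|^2 = 36 ordered sum pairs; collecting distinct values, A + A = {24, 34, 44, 54, 64, 74, 84, 94, 104, 114, 124}, so |A + A| = 11. Thus K = 11/6. Here |A + A| = 2|A| − 1 = 11, the minimum possible — so K = 11/6 is minimal, which holds iff A is an arithmetic progression.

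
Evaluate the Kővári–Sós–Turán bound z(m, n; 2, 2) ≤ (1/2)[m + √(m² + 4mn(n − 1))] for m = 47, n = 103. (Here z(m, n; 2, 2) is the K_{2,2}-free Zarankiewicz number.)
z(47, 103; 2, 2) ≤ (1/2)[47 + √(47² + 4·47·103·102)] = (1/2)[47 + √1977337] = 726.5891

Kővári–Sós–Turán: let r_1, ..., r_47 be the row sums and z = Σ r_i the total number of 1s. Each pair of columns can share at most one row with both entries 1 (else a 2×2 all-ones block appears), so Σ_i C(r_i, 2) ≤ C(103, 2) = 5253. By convexity Σ_i C(r_i, 2) ≥ 47·C(z/47, 2) = z(z − 47)/(2·47), giving z² − 47z − 47·103·102 ≤ 0 and hence z ≤ (1/2)[47 + √(2209 + 4·493782)] = (1/2)[47 + √1977337] ≈ (1/2)(47 + 1406.1782) = 726.5891.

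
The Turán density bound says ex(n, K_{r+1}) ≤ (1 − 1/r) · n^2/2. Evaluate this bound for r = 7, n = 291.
Turán density bound = (6/7) · 291^2/2 = 254043/7 ≈ 36291.8571

Turán's theorem: ex(n, K_{r+1}) is achieved by the complete r-partite Turán graph T(n, r) with parts as balanced as possible, and is at most (1 − 1/r) · n^2/2. For r = 7, n = 291: the density bound is (6/7) · 84681/2 = 254043/7 ≈ 36291.8571. The integer-valued extremum is e(T(291, 7)) = 36291, which is strictly less than the density bound 254043/7 since 7 ∤ 291 (the parts of T(291, 7) cannot all be equal).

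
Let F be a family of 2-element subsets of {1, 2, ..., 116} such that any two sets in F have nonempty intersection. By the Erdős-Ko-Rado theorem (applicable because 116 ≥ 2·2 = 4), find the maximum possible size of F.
max |F| = C(115, 1) = 115

The Erdős-Ko-Rado theorem states: for n ≥ 2k, an intersecting family of k-subsets of an n-element set has size at most C(n − 1, k − 1), with equality for 'star' families {A ⊆ [n] : |A| = k, i ∈ A} (fix an element i). For n = 116, k = 2: C(115, 1) = 115.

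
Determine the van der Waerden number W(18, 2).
W(18, 2) = 18 + 1 = 19

A 2-term AP is any pair of integers, so a monochromatic 2-AP exists iff some colour is used at least twice. With 18 colours, the colouring i ↦ i on {1, ..., 18} uses each colour once, avoiding any monochromatic pair, so W(18, 2) > 18. For {1, ..., 19}, pigeonhole forces two integers of the same colour, which form a monochromatic 2-AP. Hence W(18, 2) = 19.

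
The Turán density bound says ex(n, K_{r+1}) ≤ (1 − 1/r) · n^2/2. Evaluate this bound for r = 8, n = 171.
Turán density bound = (7/8) · 171^2/2 = 204687/16 ≈ 12792.9375

Turán's theorem: ex(n, K_{r+1}) is achieved by the complete r-partite Turán graph T(n, r) with parts as balanced as possible, and is at most (1 − 1/r) · n^2/2. For r = 8, n = 171: the density bound is (7/8) · 29241/2 = 204687/16 ≈ 12792.9375. The integer-valued extremum is e(T(171, 8)) = 12792, which is strictly less than the density bound 204687/16 since 8 ∤ 171 (the parts of T(171, 8) cannot all be equal).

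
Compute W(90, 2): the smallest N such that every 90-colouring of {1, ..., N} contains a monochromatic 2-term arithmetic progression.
W(90, 2) = 90 + 1 = 91

A 2-term AP is any pair of integers, so a monochromatic 2-AP exists iff some colour is used at least twice. With 90 colours, the colouring i ↦ i on {1, ..., 90} uses each colour once, avoiding any monochromatic pair, so W(90, 2) > 90. For {1, ..., 91}, pigeonhole forces two integers of the same colour, which form a monochromatic 2-AP. Hence W(90, 2) = 91.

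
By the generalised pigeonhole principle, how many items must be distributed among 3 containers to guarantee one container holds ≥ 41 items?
n = (41 − 1)·3 + 1 = 121

By the generalised pigeonhole principle, to guarantee some box contains ≥ r objects we need more than (r − 1) · k objects total. Threshold: n = (r − 1) · k + 1. With r = 41 and k = 3: n = 40 · 3 + 1 = 120 + 1 = 121. For n = 120 = 40 · 3, we can put exactly 40 objects in every box, avoiding 41 in any single one — so 121 is tight.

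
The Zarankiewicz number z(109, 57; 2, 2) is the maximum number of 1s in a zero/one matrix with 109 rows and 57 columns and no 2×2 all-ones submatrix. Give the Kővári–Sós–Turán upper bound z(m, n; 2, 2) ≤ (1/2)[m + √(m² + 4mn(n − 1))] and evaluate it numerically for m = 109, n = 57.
z(109, 57; 2, 2) ≤ (1/2)[109 + √(109² + 4·109·57·56)] = (1/2)[109 + √1403593] = 646.8667

Kővári–Sós–Turán: let r_1, ..., r_109 be the row sums and z = Σ r_i the total number of 1s. Each pair of columns can share at most one row with both entries 1 (else a 2×2 all-ones block appears), so Σ_i C(r_i, 2) ≤ C(57, 2) = 1596. By convexity Σ_i C(r_i, 2) ≥ 109·C(z/109, 2) = z(z − 109)/(2·109), giving z² − 109z − 109·57·56 ≤ 0 and hence z ≤ (1/2)[109 + √(11881 + 4·347928)] = (1/2)[109 + √1403593] ≈ (1/2)(109 + 1184.7333) = 646.8667.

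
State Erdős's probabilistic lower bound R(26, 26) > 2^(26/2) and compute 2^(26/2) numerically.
2^(26/2) = 8192; so R(26, 26) > 8192

Colour each edge of K_n uniformly at random with red/blue. The expected number of monochromatic K_26 is C(n, 26) · 2 · 2^(−C(26,2)). If C(n, 26) · 2^(1 − C(26,2)) < 1, then with positive probability no monochromatic K_26 exists, so R(26, 26) > n. The standard estimate C(n, 26) ≤ n^26/26! shows this inequality holds whenever n ≤ 2^(26/2) (since 26! · 2^(C(26,2) − 1) > 2^(26^2/2) ≥ n^26). Hence R(26, 26) > 2^(26/2) = 8192.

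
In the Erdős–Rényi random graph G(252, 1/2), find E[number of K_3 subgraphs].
E[# K_3] = C(252, 3) · (1/2)^C(3, 2) = 2635500 / 2^3 = 658875/2 = 329437.5

For each 3-subset S of vertices (there are C(252, 3) = 2635500 such S), let X_S = 1 if S induces a K_3 (all C(3, 2) = 3 edges present). Then P(X_S = 1) = (1/2)^3 = 1/8. By linearity of expectation, E[# K_3] = C(252, 3) · (1/2)^3 = 2635500 / 8 = 658875/2 = 329437.5.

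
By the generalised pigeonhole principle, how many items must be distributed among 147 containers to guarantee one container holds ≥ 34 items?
n = (34 − 1)·147 + 1 = 4852

By the generalised pigeonhole principle, to guarantee some box contains ≥ r objects we need more than (r − 1) · k objects total. Threshold: n = (r − 1) · k + 1. With r = 34 and k = 147: n = 33 · 147 + 1 = 4851 + 1 = 4852. For n = 4851 = 33 · 147, we can put exactly 33 objects in every box, avoiding 34 in any single one — so 4852 is tight.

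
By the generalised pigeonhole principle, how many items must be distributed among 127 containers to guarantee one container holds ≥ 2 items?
n = (2 − 1)·127 + 1 = 128

By the generalised pigeonhole principle, to guarantee some box contains ≥ r objects we need more than (r − 1) · k objects total. Threshold: n = (r − 1) · k + 1. With r = 2 and k = 127: n = 1 · 127 + 1 = 127 + 1 = 128. For n = 127 = 1 · 127, we can put exactly 1 objects in every box, avoiding 2 in any single one — so 128 is tight.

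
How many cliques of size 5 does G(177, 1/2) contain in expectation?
E[# K_5] = C(177, 5) · (1/2)^C(5, 2) = 1367533860 / 2^10 = 341883465/256 ≈ 1335482.285156

For each 5-subset S of vertices (there are C(177, 5) = 1367533860 such S), let X_S = 1 if S induces a K_5 (all C(5, 2) = 10 edges present). Then P(X_S = 1) = (1/2)^10 = 1/1024. By linearity of expectation, E[# K_5] = C(177, 5) · (1/2)^10 = 1367533860 / 1024 = 341883465/256 ≈ 1335482.285156.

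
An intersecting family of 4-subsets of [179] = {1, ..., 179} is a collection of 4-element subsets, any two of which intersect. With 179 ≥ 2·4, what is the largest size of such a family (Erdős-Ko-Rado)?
max |F| = C(178, 3) = 924176

Erdős-Ko-Rado (1961): when n ≥ 2k, max |F| = C(n−1, k−1). The bound is attained by the star {A : i ∈ A} for any fixed i ∈ [n]. Here C(179−1, 4−1) = C(178, 3) = 924176.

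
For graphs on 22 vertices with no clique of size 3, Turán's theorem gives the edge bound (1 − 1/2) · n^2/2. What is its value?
Turán density bound = (1/2) · 22^2/2 = 121

Turán's theorem: ex(n, K_{r+1}) is achieved by the complete r-partite Turán graph T(n, r) with parts as balanced as possible, and is at most (1 − 1/r) · n^2/2. For r = 2, n = 22: the density bound is (1/2) · 484/2 = 121. Since 2 ∣ 22, the Turán graph T(22, 2) has parts of equal size 11, and its edge count e(T(22, 2)) = 121 attains the density bound exactly.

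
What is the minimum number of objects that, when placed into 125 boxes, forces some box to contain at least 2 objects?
n = (2 − 1)·125 + 1 = 126

By the generalised pigeonhole principle, to guarantee some box contains ≥ r objects we need more than (r − 1) · k objects total. Threshold: n = (r − 1) · k + 1. With r = 2 and k = 125: n = 1 · 125 + 1 = 125 + 1 = 126. For n = 125 = 1 · 125, we can put exactly 1 objects in every box, avoiding 2 in any single one — so 126 is tight.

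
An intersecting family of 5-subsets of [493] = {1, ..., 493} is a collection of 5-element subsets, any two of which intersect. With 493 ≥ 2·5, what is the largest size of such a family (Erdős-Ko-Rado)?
max |F| = C(492, 4) = 2411794455

The Erdős-Ko-Rado theorem states: for n ≥ 2k, an intersecting family of k-subsets of an n-element set has size at most C(n − 1, k − 1), with equality for 'star' families {A ⊆ [n] : |A| = k, i ∈ A} (fix an element i). For n = 493, k = 5: C(492, 4) = 2411794455.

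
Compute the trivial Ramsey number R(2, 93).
R(2, 93) = 93

R(2, k) = k for all k ≥ 2: in a 2-colouring of K_k, either some edge is red (a red K_2) or all edges are blue (a blue K_k). And K_{92} coloured all-blue has no blue K_93, so R(2, 93) > 92. Hence R(2, 93) = 93.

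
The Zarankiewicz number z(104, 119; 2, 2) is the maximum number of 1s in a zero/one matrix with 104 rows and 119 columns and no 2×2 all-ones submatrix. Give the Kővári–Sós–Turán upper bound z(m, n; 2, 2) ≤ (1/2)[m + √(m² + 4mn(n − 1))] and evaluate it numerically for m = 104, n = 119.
z(104, 119; 2, 2) ≤ (1/2)[104 + √(104² + 4·104·119·118)] = (1/2)[104 + √5852288] = 1261.5751

Kővári–Sós–Turán: let r_1, ..., r_104 be the row sums and z = Σ r_i the total number of 1s. Each pair of columns can share at most one row with both entries 1 (else a 2×2 all-ones block appears), so Σ_i C(r_i, 2) ≤ C(119, 2) = 7021. By convexity Σ_i C(r_i, 2) ≥ 104·C(z/104, 2) = z(z − 104)/(2·104), giving z² − 104z − 104·119·118 ≤ 0 and hence z ≤ (1/2)[104 + √(10816 + 4·1460368)] = (1/2)[104 + √5852288] ≈ (1/2)(104 + 2419.1503) = 1261.5751.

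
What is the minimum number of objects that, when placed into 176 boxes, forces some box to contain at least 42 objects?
n = (42 − 1)·176 + 1 = 7217

By the generalised pigeonhole principle, to guarantee some box contains ≥ r objects we need more than (r − 1) · k objects total. Threshold: n = (r − 1) · k + 1. With r = 42 and k = 176: n = 41 · 176 + 1 = 7216 + 1 = 7217. For n = 7216 = 41 · 176, we can put exactly 41 objects in every box, avoiding 42 in any single one — so 7217 is tight.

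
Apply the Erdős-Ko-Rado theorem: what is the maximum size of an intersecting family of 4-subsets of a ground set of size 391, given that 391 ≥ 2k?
max |F| = C(390, 3) = 9810580

The Erdős-Ko-Rado theorem states: for n ≥ 2k, an intersecting family of k-subsets of an n-element set has size at most C(n − 1, k − 1), with equality for 'star' families {A ⊆ [n] : |A| = k, i ∈ A} (fix an element i). For n = 391, k = 4: C(390, 3) = 9810580.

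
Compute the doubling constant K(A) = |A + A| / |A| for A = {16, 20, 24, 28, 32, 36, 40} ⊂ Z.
K = |A + A| / |A| = 13/7

Enumerate A + A = {a + b : a, b ∈ A}. With |A| = 7, there are |A|^2 = 49 ordered sum pairs; collecting distinct values, A + A = {32, 36, 40, 44, 48, 52, 56, 60, 64, 68, 72, 76, 80}, so |A + A| = 13. Thus K = 13/7. Here |A + A| = 2|A| − 1 = 13, the minimum possible — so K = 13/7 is minimal, which holds iff A is an arithmetic progression.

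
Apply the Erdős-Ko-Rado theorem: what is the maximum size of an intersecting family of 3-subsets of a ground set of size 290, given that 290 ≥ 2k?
max |F| = C(289, 2) = 41616

The Erdős-Ko-Rado theorem states: for n ≥ 2k, an intersecting family of k-subsets of an n-element set has size at most C(n − 1, k − 1), with equality for 'star' families {A ⊆ [n] : |A| = k, i ∈ A} (fix an element i). For n = 290, k = 3: C(289, 2) = 41616.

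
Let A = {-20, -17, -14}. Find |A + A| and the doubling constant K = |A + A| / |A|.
K = |A + A| / |A| = 5/3

Enumerate A + A = {a + b : a, b ∈ A}. With |A| = 3, there are |A|^2 = 9 ordered sum pairs; collecting distinct values, A + A = {-40, -37, -34, -31, -28}, so |A + A| = 5. Thus K = 5/3. Here |A + A| = 2|A| − 1 = 5, the minimum possible — so K = 5/3 is minimal, which holds iff A is an arithmetic progression.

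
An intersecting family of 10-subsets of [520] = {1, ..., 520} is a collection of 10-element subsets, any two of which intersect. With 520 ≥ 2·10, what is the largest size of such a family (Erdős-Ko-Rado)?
max |F| = C(519, 9) = 7021871921487073728

The Erdős-Ko-Rado theorem states: for n ≥ 2k, an intersecting family of k-subsets of an n-element set has size at most C(n − 1, k − 1), with equality for 'star' families {A ⊆ [n] : |A| = k, i ∈ A} (fix an element i). For n = 520, k = 10: C(519, 9) = 7021871921487073728.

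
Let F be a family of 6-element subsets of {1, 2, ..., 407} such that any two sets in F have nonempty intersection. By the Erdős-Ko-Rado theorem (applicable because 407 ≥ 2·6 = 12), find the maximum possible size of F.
max |F| = C(406, 5) = 89683443486

Erdős-Ko-Rado (1961): when n ≥ 2k, max |F| = C(n−1, k−1). The bound is attained by the star {A : i ∈ A} for any fixed i ∈ [n]. Here C(407−1, 6−1) = C(406, 5) = 89683443486.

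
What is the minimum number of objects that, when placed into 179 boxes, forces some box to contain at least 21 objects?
n = (21 − 1)·179 + 1 = 3581

By the generalised pigeonhole principle, to guarantee some box contains ≥ r objects we need more than (r − 1) · k objects total. Threshold: n = (r − 1) · k + 1. With r = 21 and k = 179: n = 20 · 179 + 1 = 3580 + 1 = 3581. For n = 3580 = 20 · 179, we can put exactly 20 objects in every box, avoiding 21 in any single one — so 3581 is tight.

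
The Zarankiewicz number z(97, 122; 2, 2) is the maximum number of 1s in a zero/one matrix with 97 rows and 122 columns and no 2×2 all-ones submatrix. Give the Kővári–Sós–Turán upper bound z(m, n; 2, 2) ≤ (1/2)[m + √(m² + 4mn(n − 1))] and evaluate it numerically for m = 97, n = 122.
z(97, 122; 2, 2) ≤ (1/2)[97 + √(97² + 4·97·122·121)] = (1/2)[97 + √5737065] = 1246.1086

Kővári–Sós–Turán: let r_1, ..., r_97 be the row sums and z = Σ r_i the total number of 1s. Each pair of columns can share at most one row with both entries 1 (else a 2×2 all-ones block appears), so Σ_i C(r_i, 2) ≤ C(122, 2) = 7381. By convexity Σ_i C(r_i, 2) ≥ 97·C(z/97, 2) = z(z − 97)/(2·97), giving z² − 97z − 97·122·121 ≤ 0 and hence z ≤ (1/2)[97 + √(9409 + 4·1431914)] = (1/2)[97 + √5737065] ≈ (1/2)(97 + 2395.2171) = 1246.1086.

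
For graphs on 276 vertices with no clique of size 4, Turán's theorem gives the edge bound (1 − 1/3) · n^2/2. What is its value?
Turán density bound = (2/3) · 276^2/2 = 25392

Turán's theorem: ex(n, K_{r+1}) is achieved by the complete r-partite Turán graph T(n, r) with parts as balanced as possible, and is at most (1 − 1/r) · n^2/2. For r = 3, n = 276: the density bound is (2/3) · 76176/2 = 25392. Since 3 ∣ 276, the Turán graph T(276, 3) has parts of equal size 92, and its edge count e(T(276, 3)) = 25392 attains the density bound exactly.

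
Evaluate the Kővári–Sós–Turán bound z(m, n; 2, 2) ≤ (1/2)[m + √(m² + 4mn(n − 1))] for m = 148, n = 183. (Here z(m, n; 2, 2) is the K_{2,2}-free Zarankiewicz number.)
z(148, 183; 2, 2) ≤ (1/2)[148 + √(148² + 4·148·183·182)] = (1/2)[148 + √19739056] = 2295.4329

Kővári–Sós–Turán: let r_1, ..., r_148 be the row sums and z = Σ r_i the total number of 1s. Each pair of columns can share at most one row with both entries 1 (else a 2×2 all-ones block appears), so Σ_i C(r_i, 2) ≤ C(183, 2) = 16653. By convexity Σ_i C(r_i, 2) ≥ 148·C(z/148, 2) = z(z − 148)/(2·148), giving z² − 148z − 148·183·182 ≤ 0 and hence z ≤ (1/2)[148 + √(21904 + 4·4929288)] = (1/2)[148 + √19739056] ≈ (1/2)(148 + 4442.8657) = 2295.4329.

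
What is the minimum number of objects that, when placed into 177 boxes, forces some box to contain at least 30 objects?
n = (30 − 1)·177 + 1 = 5134

By the generalised pigeonhole principle, to guarantee some box contains ≥ r objects we need more than (r − 1) · k objects total. Threshold: n = (r − 1) · k + 1. With r = 30 and k = 177: n = 29 · 177 + 1 = 5133 + 1 = 5134. For n = 5133 = 29 · 177, we can put exactly 29 objects in every box, avoiding 30 in any single one — so 5134 is tight.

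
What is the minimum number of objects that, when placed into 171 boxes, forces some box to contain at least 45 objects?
n = (45 − 1)·171 + 1 = 7525

By the generalised pigeonhole principle, to guarantee some box contains ≥ r objects we need more than (r − 1) · k objects total. Threshold: n = (r − 1) · k + 1. With r = 45 and k = 171: n = 44 · 171 + 1 = 7524 + 1 = 7525. For n = 7524 = 44 · 171, we can put exactly 44 objects in every box, avoiding 45 in any single one — so 7525 is tight.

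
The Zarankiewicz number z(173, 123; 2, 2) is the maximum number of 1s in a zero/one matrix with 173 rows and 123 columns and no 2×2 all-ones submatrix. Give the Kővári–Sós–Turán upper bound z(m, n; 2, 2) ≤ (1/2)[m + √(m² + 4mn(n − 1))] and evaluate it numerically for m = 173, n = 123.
z(173, 123; 2, 2) ≤ (1/2)[173 + √(173² + 4·173·123·122)] = (1/2)[173 + √10414081] = 1700.0428

Kővári–Sós–Turán: let r_1, ..., r_173 be the row sums and z = Σ r_i the total number of 1s. Each pair of columns can share at most one row with both entries 1 (else a 2×2 all-ones block appears), so Σ_i C(r_i, 2) ≤ C(123, 2) = 7503. By convexity Σ_i C(r_i, 2) ≥ 173·C(z/173, 2) = z(z − 173)/(2·173), giving z² − 173z − 173·123·122 ≤ 0 and hence z ≤ (1/2)[173 + √(29929 + 4·2596038)] = (1/2)[173 + √10414081] ≈ (1/2)(173 + 3227.0855) = 1700.0428.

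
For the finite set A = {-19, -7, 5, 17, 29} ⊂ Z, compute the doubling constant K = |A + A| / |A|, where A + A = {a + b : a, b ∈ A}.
K = |A + A| / |A| = 9/5

Enumerate A + A = {a + b : a, b ∈ A}. With |A| = 5, there are |A|^2 = 25 ordered sum pairs; collecting distinct values, A + A = {-38, -26, -14, -2, 10, 22, 34, 46, 58}, so |A + A| = 9. Thus K = 9/5. Here |A + A| = 2|A| − 1 = 9, the minimum possible — so K = 9/5 is minimal, which holds iff A is an arithmetic progression.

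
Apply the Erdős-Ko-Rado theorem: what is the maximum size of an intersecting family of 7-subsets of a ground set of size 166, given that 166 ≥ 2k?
max |F| = C(165, 6) = 25564880880

The Erdős-Ko-Rado theorem states: for n ≥ 2k, an intersecting family of k-subsets of an n-element set has size at most C(n − 1, k − 1), with equality for 'star' families {A ⊆ [n] : |A| = k, i ∈ A} (fix an element i). For n = 166, k = 7: C(165, 6) = 25564880880.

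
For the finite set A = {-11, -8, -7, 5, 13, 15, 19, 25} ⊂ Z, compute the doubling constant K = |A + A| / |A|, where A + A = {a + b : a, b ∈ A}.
K = |A + A| / |A| = 32/8 = 4

Enumerate A + A = {a + b : a, b ∈ A}. With |A| = 8, there are |A|^2 = 64 ordered sum pairs; collecting distinct values, A + A = {-22, -19, -18, -16, -15, -14, -6, -3, -2, 2, 4, 5, 6, 7, 8, 10, 11, 12, 14, 17, 18, 20, 24, 26, 28, 30, 32, 34, 38, 40, 44, 50}, so |A + A| = 32. Thus K = 32/8 = 4. For comparison, the minimum possible |A + A| over all 8-element sets is 2·8 − 1 = 15 (so min K = 15/8), attained only by arithmetic progressions.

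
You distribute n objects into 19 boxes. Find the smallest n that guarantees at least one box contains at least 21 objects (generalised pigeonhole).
n = (21 − 1)·19 + 1 = 381

By the generalised pigeonhole principle, to guarantee some box contains ≥ r objects we need more than (r − 1) · k objects total. Threshold: n = (r − 1) · k + 1. With r = 21 and k = 19: n = 20 · 19 + 1 = 380 + 1 = 381. For n = 380 = 20 · 19, we can put exactly 20 objects in every box, avoiding 21 in any single one — so 381 is tight.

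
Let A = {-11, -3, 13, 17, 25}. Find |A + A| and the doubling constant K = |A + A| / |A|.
K = |A + A| / |A| = 14/5

Enumerate A + A = {a + b : a, b ∈ A}. With |A| = 5, there are |A|^2 = 25 ordered sum pairs; collecting distinct values, A + A = {-22, -14, -6, 2, 6, 10, 14, 22, 26, 30, 34, 38, 42, 50}, so |A + A| = 14. Thus K = 14/5. For comparison, the minimum possible |A + A| over all 5-element sets is 2·5 − 1 = 9 (so min K = 9/5), attained only by arithmetic progressions.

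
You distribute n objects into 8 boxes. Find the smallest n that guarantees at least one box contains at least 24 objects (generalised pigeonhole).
n = (24 − 1)·8 + 1 = 185

By the generalised pigeonhole principle, to guarantee some box contains ≥ r objects we need more than (r − 1) · k objects total. Threshold: n = (r − 1) · k + 1. With r = 24 and k = 8: n = 23 · 8 + 1 = 184 + 1 = 185. For n = 184 = 23 · 8, we can put exactly 23 objects in every box, avoiding 24 in any single one — so 185 is tight.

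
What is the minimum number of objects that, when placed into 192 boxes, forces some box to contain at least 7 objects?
n = (7 − 1)·192 + 1 = 1153

By the generalised pigeonhole principle, to guarantee some box contains ≥ r objects we need more than (r − 1) · k objects total. Threshold: n = (r − 1) · k + 1. With r = 7 and k = 192: n = 6 · 192 + 1 = 1152 + 1 = 1153. For n = 1152 = 6 · 192, we can put exactly 6 objects in every box, avoiding 7 in any single one — so 1153 is tight.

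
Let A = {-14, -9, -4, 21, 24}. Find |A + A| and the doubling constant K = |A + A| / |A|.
K = |A + A| / |A| = 14/5

Enumerate A + A = {a + b : a, b ∈ A}. With |A| = 5, there are |A|^2 = 25 ordered sum pairs; collecting distinct values, A + A = {-28, -23, -18, -13, -8, 7, 10, 12, 15, 17, 20, 42, 45, 48}, so |A + A| = 14. Thus K = 14/5. For comparison, the minimum possible |A + A| over all 5-element sets is 2·5 − 1 = 9 (so min K = 9/5), attained only by arithmetic progressions.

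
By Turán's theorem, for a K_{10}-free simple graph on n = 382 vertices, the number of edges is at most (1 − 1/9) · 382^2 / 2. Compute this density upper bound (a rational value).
Turán density bound = (8/9) · 382^2/2 = 583696/9 ≈ 64855.1111

Turán's theorem: ex(n, K_{r+1}) is achieved by the complete r-partite Turán graph T(n, r) with parts as balanced as possible, and is at most (1 − 1/r) · n^2/2. For r = 9, n = 382: the density bound is (8/9) · 145924/2 = 583696/9 ≈ 64855.1111. The integer-valued extremum is e(T(382, 9)) = 64854, which is strictly less than the density bound 583696/9 since 9 ∤ 382 (the parts of T(382, 9) cannot all be equal).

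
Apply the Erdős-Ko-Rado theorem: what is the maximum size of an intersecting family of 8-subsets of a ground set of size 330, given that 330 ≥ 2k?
max |F| = C(329, 7) = 77631048427140

The Erdős-Ko-Rado theorem states: for n ≥ 2k, an intersecting family of k-subsets of an n-element set has size at most C(n − 1, k − 1), with equality for 'star' families {A ⊆ [n] : |A| = k, i ∈ A} (fix an element i). For n = 330, k = 8: C(329, 7) = 77631048427140.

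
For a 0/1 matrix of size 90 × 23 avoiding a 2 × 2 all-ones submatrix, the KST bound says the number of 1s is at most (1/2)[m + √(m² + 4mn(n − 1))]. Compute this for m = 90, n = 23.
z(90, 23; 2, 2) ≤ (1/2)[90 + √(90² + 4·90·23·22)] = (1/2)[90 + √190260] = 263.094

Kővári–Sós–Turán: let r_1, ..., r_90 be the row sums and z = Σ r_i the total number of 1s. Each pair of columns can share at most one row with both entries 1 (else a 2×2 all-ones block appears), so Σ_i C(r_i, 2) ≤ C(23, 2) = 253. By convexity Σ_i C(r_i, 2) ≥ 90·C(z/90, 2) = z(z − 90)/(2·90), giving z² − 90z − 90·23·22 ≤ 0 and hence z ≤ (1/2)[90 + √(8100 + 4·45540)] = (1/2)[90 + √190260] ≈ (1/2)(90 + 436.188) = 263.094.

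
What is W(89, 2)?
W(89, 2) = 89 + 1 = 90

A 2-term AP is any pair of integers, so a monochromatic 2-AP exists iff some colour is used at least twice. With 89 colours, the colouring i ↦ i on {1, ..., 89} uses each colour once, avoiding any monochromatic pair, so W(89, 2) > 89. For {1, ..., 90}, pigeonhole forces two integers of the same colour, which form a monochromatic 2-AP. Hence W(89, 2) = 90.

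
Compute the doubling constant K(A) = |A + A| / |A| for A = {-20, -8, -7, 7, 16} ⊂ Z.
K = |A + A| / |A| = 15/5 = 3

Enumerate A + A = {a + b : a, b ∈ A}. With |A| = 5, there are |A|^2 = 25 ordered sum pairs; collecting distinct values, A + A = {-40, -28, -27, -16, -15, -14, -13, -4, -1, 0, 8, 9, 14, 23, 32}, so |A + A| = 15. Thus K = 15/5 = 3. For comparison, the minimum possible |A + A| over all 5-element sets is 2·5 − 1 = 9 (so min K = 9/5), attained only by arithmetic progressions.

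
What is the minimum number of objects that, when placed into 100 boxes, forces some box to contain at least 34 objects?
n = (34 − 1)·100 + 1 = 3301

By the generalised pigeonhole principle, to guarantee some box contains ≥ r objects we need more than (r − 1) · k objects total. Threshold: n = (r − 1) · k + 1. With r = 34 and k = 100: n = 33 · 100 + 1 = 3300 + 1 = 3301. For n = 3300 = 33 · 100, we can put exactly 33 objects in every box, avoiding 34 in any single one — so 3301 is tight.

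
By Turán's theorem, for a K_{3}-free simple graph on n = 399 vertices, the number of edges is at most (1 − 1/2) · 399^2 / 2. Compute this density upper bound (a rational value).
Turán density bound = (1/2) · 399^2/2 = 159201/4 ≈ 39800.25

Turán's theorem: ex(n, K_{r+1}) is achieved by the complete r-partite Turán graph T(n, r) with parts as balanced as possible, and is at most (1 − 1/r) · n^2/2. For r = 2, n = 399: the density bound is (1/2) · 159201/2 = 159201/4 ≈ 39800.25. The integer-valued extremum is e(T(399, 2)) = 39800, which is strictly less than the density bound 159201/4 since 2 ∤ 399 (the parts of T(399, 2) cannot all be equal).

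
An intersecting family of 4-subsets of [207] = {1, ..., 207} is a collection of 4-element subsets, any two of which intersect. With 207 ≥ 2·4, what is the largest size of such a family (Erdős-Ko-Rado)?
max |F| = C(206, 3) = 1435820

The Erdős-Ko-Rado theorem states: for n ≥ 2k, an intersecting family of k-subsets of an n-element set has size at most C(n − 1, k − 1), with equality for 'star' families {A ⊆ [n] : |A| = k, i ∈ A} (fix an element i). For n = 207, k = 4: C(206, 3) = 1435820.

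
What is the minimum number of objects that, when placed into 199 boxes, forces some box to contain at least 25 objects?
n = (25 − 1)·199 + 1 = 4777

By the generalised pigeonhole principle, to guarantee some box contains ≥ r objects we need more than (r − 1) · k objects total. Threshold: n = (r − 1) · k + 1. With r = 25 and k = 199: n = 24 · 199 + 1 = 4776 + 1 = 4777. For n = 4776 = 24 · 199, we can put exactly 24 objects in every box, avoiding 25 in any single one — so 4777 is tight.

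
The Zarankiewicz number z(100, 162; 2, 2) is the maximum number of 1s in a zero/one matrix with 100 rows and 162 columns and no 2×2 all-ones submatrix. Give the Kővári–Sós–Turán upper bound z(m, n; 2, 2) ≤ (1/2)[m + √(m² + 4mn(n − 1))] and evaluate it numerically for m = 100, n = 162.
z(100, 162; 2, 2) ≤ (1/2)[100 + √(100² + 4·100·162·161)] = (1/2)[100 + √10442800] = 1665.7661

Kővári–Sós–Turán: let r_1, ..., r_100 be the row sums and z = Σ r_i the total number of 1s. Each pair of columns can share at most one row with both entries 1 (else a 2×2 all-ones block appears), so Σ_i C(r_i, 2) ≤ C(162, 2) = 13041. By convexity Σ_i C(r_i, 2) ≥ 100·C(z/100, 2) = z(z − 100)/(2·100), giving z² − 100z − 100·162·161 ≤ 0 and hence z ≤ (1/2)[100 + √(10000 + 4·2608200)] = (1/2)[100 + √10442800] ≈ (1/2)(100 + 3231.5321) = 1665.7661.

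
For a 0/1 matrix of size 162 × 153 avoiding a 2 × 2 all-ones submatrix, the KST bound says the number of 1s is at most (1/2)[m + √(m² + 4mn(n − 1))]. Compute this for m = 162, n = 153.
z(162, 153; 2, 2) ≤ (1/2)[162 + √(162² + 4·162·153·152)] = (1/2)[162 + √15096132] = 2023.6871

Kővári–Sós–Turán: let r_1, ..., r_162 be the row sums and z = Σ r_i the total number of 1s. Each pair of columns can share at most one row with both entries 1 (else a 2×2 all-ones block appears), so Σ_i C(r_i, 2) ≤ C(153, 2) = 11628. By convexity Σ_i C(r_i, 2) ≥ 162·C(z/162, 2) = z(z − 162)/(2·162), giving z² − 162z − 162·153·152 ≤ 0 and hence z ≤ (1/2)[162 + √(26244 + 4·3767472)] = (1/2)[162 + √15096132] ≈ (1/2)(162 + 3885.3741) = 2023.6871.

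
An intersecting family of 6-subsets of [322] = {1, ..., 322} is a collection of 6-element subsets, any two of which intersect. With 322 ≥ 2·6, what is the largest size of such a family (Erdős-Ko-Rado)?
max |F| = C(321, 5) = 27526489584

Erdős-Ko-Rado (1961): when n ≥ 2k, max |F| = C(n−1, k−1). The bound is attained by the star {A : i ∈ A} for any fixed i ∈ [n]. Here C(322−1, 6−1) = C(321, 5) = 27526489584.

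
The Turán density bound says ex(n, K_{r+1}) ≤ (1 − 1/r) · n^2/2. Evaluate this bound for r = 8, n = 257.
Turán density bound = (7/8) · 257^2/2 = 462343/16 ≈ 28896.4375

Turán's theorem: ex(n, K_{r+1}) is achieved by the complete r-partite Turán graph T(n, r) with parts as balanced as possible, and is at most (1 − 1/r) · n^2/2. For r = 8, n = 257: the density bound is (7/8) · 66049/2 = 462343/16 ≈ 28896.4375. The integer-valued extremum is e(T(257, 8)) = 28896, which is strictly less than the density bound 462343/16 since 8 ∤ 257 (the parts of T(257, 8) cannot all be equal).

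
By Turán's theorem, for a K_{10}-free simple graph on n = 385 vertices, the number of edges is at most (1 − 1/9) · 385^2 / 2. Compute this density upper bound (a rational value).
Turán density bound = (8/9) · 385^2/2 = 592900/9 ≈ 65877.7778

Turán's theorem: ex(n, K_{r+1}) is achieved by the complete r-partite Turán graph T(n, r) with parts as balanced as possible, and is at most (1 − 1/r) · n^2/2. For r = 9, n = 385: the density bound is (8/9) · 148225/2 = 592900/9 ≈ 65877.7778. The integer-valued extremum is e(T(385, 9)) = 65877, which is strictly less than the density bound 592900/9 since 9 ∤ 385 (the parts of T(385, 9) cannot all be equal).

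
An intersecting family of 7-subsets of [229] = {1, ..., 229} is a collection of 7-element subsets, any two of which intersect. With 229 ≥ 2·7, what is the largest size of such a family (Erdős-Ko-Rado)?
max |F| = C(228, 6) = 182587922160

The Erdős-Ko-Rado theorem states: for n ≥ 2k, an intersecting family of k-subsets of an n-element set has size at most C(n − 1, k − 1), with equality for 'star' families {A ⊆ [n] : |A| = k, i ∈ A} (fix an element i). For n = 229, k = 7: C(228, 6) = 182587922160.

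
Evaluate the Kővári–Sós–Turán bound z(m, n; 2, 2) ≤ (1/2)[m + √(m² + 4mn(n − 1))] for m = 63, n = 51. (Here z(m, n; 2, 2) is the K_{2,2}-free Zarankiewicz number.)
z(63, 51; 2, 2) ≤ (1/2)[63 + √(63² + 4·63·51·50)] = (1/2)[63 + √646569] = 433.5476

Kővári–Sós–Turán: let r_1, ..., r_63 be the row sums and z = Σ r_i the total number of 1s. Each pair of columns can share at most one row with both entries 1 (else a 2×2 all-ones block appears), so Σ_i C(r_i, 2) ≤ C(51, 2) = 1275. By convexity Σ_i C(r_i, 2) ≥ 63·C(z/63, 2) = z(z − 63)/(2·63), giving z² − 63z − 63·51·50 ≤ 0 and hence z ≤ (1/2)[63 + √(3969 + 4·160650)] = (1/2)[63 + √646569] ≈ (1/2)(63 + 804.0951) = 433.5476.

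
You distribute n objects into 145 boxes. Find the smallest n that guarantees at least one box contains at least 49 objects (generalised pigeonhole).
n = (49 − 1)·145 + 1 = 6961

By the generalised pigeonhole principle, to guarantee some box contains ≥ r objects we need more than (r − 1) · k objects total. Threshold: n = (r − 1) · k + 1. With r = 49 and k = 145: n = 48 · 145 + 1 = 6960 + 1 = 6961. For n = 6960 = 48 · 145, we can put exactly 48 objects in every box, avoiding 49 in any single one — so 6961 is tight.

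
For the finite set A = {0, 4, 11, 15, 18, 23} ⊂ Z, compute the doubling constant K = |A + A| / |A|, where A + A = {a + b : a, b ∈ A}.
K = |A + A| / |A| = 19/6

Enumerate A + A = {a + b : a, b ∈ A}. With |A| = 6, there are |A|^2 = 36 ordered sum pairs; collecting distinct values, A + A = {0, 4, 8, 11, 15, 18, 19, 22, 23, 26, 27, 29, 30, 33, 34, 36, 38, 41, 46}, so |A + A| = 19. Thus K = 19/6. For comparison, the minimum possible |A + A| over all 6-element sets is 2·6 − 1 = 11 (so min K = 11/6), attained only by arithmetic progressions.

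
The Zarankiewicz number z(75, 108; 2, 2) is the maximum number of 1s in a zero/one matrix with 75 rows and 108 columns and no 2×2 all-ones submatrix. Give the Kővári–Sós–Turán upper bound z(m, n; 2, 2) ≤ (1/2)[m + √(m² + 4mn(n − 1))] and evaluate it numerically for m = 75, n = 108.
z(75, 108; 2, 2) ≤ (1/2)[75 + √(75² + 4·75·108·107)] = (1/2)[75 + √3472425] = 969.2222

Kővári–Sós–Turán: let r_1, ..., r_75 be the row sums and z = Σ r_i the total number of 1s. Each pair of columns can share at most one row with both entries 1 (else a 2×2 all-ones block appears), so Σ_i C(r_i, 2) ≤ C(108, 2) = 5778. By convexity Σ_i C(r_i, 2) ≥ 75·C(z/75, 2) = z(z − 75)/(2·75), giving z² − 75z − 75·108·107 ≤ 0 and hence z ≤ (1/2)[75 + √(5625 + 4·866700)] = (1/2)[75 + √3472425] ≈ (1/2)(75 + 1863.4444) = 969.2222.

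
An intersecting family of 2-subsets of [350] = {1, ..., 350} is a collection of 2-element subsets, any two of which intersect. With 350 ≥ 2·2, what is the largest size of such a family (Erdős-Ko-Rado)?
max |F| = C(349, 1) = 349

The Erdős-Ko-Rado theorem states: for n ≥ 2k, an intersecting family of k-subsets of an n-element set has size at most C(n − 1, k − 1), with equality for 'star' families {A ⊆ [n] : |A| = k, i ∈ A} (fix an element i). For n = 350, k = 2: C(349, 1) = 349.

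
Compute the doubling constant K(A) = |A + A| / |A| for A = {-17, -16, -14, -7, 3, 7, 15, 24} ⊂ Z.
K = |A + A| / |A| = 33/8

Enumerate A + A = {a + b : a, b ∈ A}. With |A| = 8, there are |A|^2 = 64 ordered sum pairs; collecting distinct values, A + A = {-34, -33, -32, -31, -30, -28, -24, -23, -21, -14, -13, -11, -10, -9, -7, -4, -2, -1, 0, 1, 6, 7, 8, 10, 14, 17, 18, 22, 27, 30, 31, 39, 48}, so |A + A| = 33. Thus K = 33/8. For comparison, the minimum possible |A + A| over all 8-element sets is 2·8 − 1 = 15 (so min K = 15/8), attained only by arithmetic progressions.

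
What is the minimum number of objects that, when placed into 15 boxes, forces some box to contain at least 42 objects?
n = (42 − 1)·15 + 1 = 616

By the generalised pigeonhole principle, to guarantee some box contains ≥ r objects we need more than (r − 1) · k objects total. Threshold: n = (r − 1) · k + 1. With r = 42 and k = 15: n = 41 · 15 + 1 = 615 + 1 = 616. For n = 615 = 41 · 15, we can put exactly 41 objects in every box, avoiding 42 in any single one — so 616 is tight.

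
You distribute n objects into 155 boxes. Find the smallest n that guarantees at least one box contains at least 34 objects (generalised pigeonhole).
n = (34 − 1)·155 + 1 = 5116

By the generalised pigeonhole principle, to guarantee some box contains ≥ r objects we need more than (r − 1) · k objects total. Threshold: n = (r − 1) · k + 1. With r = 34 and k = 155: n = 33 · 155 + 1 = 5115 + 1 = 5116. For n = 5115 = 33 · 155, we can put exactly 33 objects in every box, avoiding 34 in any single one — so 5116 is tight.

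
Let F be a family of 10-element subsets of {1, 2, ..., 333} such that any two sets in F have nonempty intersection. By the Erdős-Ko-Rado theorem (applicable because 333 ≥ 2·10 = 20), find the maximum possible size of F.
max |F| = C(332, 9) = 121054363920675900

The Erdős-Ko-Rado theorem states: for n ≥ 2k, an intersecting family of k-subsets of an n-element set has size at most C(n − 1, k − 1), with equality for 'star' families {A ⊆ [n] : |A| = k, i ∈ A} (fix an element i). For n = 333, k = 10: C(332, 9) = 121054363920675900.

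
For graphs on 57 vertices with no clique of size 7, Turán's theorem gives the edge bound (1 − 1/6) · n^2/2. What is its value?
Turán density bound = (5/6) · 57^2/2 = 5415/4 ≈ 1353.75

Turán's theorem: ex(n, K_{r+1}) is achieved by the complete r-partite Turán graph T(n, r) with parts as balanced as possible, and is at most (1 − 1/r) · n^2/2. For r = 6, n = 57: the density bound is (5/6) · 3249/2 = 5415/4 ≈ 1353.75. The integer-valued extremum is e(T(57, 6)) = 1353, which is strictly less than the density bound 5415/4 since 6 ∤ 57 (the parts of T(57, 6) cannot all be equal).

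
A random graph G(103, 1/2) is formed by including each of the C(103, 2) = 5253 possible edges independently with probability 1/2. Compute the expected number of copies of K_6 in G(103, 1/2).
E[# K_6] = C(103, 6) · (1/2)^C(6, 2) = 1429840335 / 2^15 ≈ 43635.264130

For each 6-subset S of vertices (there are C(103, 6) = 1429840335 such S), let X_S = 1 if S induces a K_6 (all C(6, 2) = 15 edges present). Then P(X_S = 1) = (1/2)^15 = 1/32768. By linearity of expectation, E[# K_6] = C(103, 6) · (1/2)^15 = 1429840335 / 32768 ≈ 43635.264130.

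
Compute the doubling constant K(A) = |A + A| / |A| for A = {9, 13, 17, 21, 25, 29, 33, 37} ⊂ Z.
K = |A + A| / |A| = 15/8

Enumerate A + A = {a + b : a, b ∈ A}. With |A| = 8, there are |A|^2 = 64 ordered sum pairs; collecting distinct values, A + A = {18, 22, 26, 30, 34, 38, 42, 46, 50, 54, 58, 62, 66, 70, 74}, so |A + A| = 15. Thus K = 15/8. Here |A + A| = 2|A| − 1 = 15, the minimum possible — so K = 15/8 is minimal, which holds iff A is an arithmetic progression.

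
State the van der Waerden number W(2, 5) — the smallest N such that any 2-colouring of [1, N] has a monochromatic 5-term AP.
W(2, 5) = 178

This is a classical value, W(2, 5) = 178, established by combining an explicit 2-colouring of {1, ..., 177} with no monochromatic 5-AP (giving the lower bound W(2, 5) > 177) and a finite case analysis / exhaustive computer search showing every 2-colouring of {1, ..., 178} has such an AP.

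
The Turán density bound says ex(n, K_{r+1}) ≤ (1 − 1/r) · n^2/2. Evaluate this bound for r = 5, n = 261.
Turán density bound = (4/5) · 261^2/2 = 136242/5 ≈ 27248.4

Turán's theorem: ex(n, K_{r+1}) is achieved by the complete r-partite Turán graph T(n, r) with parts as balanced as possible, and is at most (1 − 1/r) · n^2/2. For r = 5, n = 261: the density bound is (4/5) · 68121/2 = 136242/5 ≈ 27248.4. The integer-valued extremum is e(T(261, 5)) = 27248, which is strictly less than the density bound 136242/5 since 5 ∤ 261 (the parts of T(261, 5) cannot all be equal).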